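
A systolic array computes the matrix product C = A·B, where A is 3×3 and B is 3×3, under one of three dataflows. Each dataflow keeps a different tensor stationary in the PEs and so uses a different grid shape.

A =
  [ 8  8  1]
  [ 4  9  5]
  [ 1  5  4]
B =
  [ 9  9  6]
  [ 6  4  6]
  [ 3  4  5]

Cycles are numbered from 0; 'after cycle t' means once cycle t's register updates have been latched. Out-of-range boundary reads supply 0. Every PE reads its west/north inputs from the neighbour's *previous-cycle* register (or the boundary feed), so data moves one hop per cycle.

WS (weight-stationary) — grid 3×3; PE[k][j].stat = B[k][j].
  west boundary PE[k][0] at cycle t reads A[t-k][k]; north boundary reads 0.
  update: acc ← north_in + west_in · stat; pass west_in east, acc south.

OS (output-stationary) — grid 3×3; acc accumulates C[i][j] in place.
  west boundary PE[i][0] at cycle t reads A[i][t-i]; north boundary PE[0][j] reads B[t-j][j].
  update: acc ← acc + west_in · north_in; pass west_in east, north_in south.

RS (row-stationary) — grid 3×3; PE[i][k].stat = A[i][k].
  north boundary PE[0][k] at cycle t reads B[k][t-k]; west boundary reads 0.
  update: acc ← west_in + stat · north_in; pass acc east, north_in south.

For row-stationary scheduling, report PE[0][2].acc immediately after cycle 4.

PE[0][2].acc = 101

RS on a 3×3 grid — tracing PE[0][2] and its feeders:
  step 0 · PE0,1: acc=0; fwd→0 fwd↓0
  step 0 · PE0,2: acc=0; fwd→0 fwd↓0
  step 1 · PE0,1: acc=120; fwd→120 fwd↓6
  step 1 · PE0,2: acc=0; fwd→0 fwd↓0
  step 2 · PE0,1: acc=104; fwd→104 fwd↓4
  step 2 · PE0,2: acc=123; fwd→123 fwd↓3
  step 3 · PE0,1: acc=96; fwd→96 fwd↓6
  step 3 · PE0,2: acc=108; fwd→108 fwd↓4
  step 4 · PE0,1: acc=0; fwd→0 fwd↓0
  step 4 · PE0,2: acc=101; fwd→101 fwd↓5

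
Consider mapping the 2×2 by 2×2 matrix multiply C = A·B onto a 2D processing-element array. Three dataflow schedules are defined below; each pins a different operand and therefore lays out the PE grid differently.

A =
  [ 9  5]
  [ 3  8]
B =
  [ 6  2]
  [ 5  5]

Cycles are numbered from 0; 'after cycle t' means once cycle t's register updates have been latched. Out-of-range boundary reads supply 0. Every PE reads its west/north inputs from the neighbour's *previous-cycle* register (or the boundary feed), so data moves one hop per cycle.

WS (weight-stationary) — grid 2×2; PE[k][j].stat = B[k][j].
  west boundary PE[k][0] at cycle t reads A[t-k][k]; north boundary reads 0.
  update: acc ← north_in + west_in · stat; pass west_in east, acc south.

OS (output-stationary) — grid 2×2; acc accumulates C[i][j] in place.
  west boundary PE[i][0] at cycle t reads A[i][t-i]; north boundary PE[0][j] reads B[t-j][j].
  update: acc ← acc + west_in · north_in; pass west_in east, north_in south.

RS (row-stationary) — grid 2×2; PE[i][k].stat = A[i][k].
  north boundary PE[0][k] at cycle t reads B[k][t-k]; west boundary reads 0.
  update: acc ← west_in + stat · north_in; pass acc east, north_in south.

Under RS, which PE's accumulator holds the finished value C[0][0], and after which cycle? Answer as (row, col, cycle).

RS — PE[0][1] is where C[0][0] collects:
  step 0 · PE0,1: acc=0; fwd→0 fwd↓0
  step 1 · PE0,1: acc=79; fwd→79 fwd↓5

(row, col, cycle) = (0, 1, 1)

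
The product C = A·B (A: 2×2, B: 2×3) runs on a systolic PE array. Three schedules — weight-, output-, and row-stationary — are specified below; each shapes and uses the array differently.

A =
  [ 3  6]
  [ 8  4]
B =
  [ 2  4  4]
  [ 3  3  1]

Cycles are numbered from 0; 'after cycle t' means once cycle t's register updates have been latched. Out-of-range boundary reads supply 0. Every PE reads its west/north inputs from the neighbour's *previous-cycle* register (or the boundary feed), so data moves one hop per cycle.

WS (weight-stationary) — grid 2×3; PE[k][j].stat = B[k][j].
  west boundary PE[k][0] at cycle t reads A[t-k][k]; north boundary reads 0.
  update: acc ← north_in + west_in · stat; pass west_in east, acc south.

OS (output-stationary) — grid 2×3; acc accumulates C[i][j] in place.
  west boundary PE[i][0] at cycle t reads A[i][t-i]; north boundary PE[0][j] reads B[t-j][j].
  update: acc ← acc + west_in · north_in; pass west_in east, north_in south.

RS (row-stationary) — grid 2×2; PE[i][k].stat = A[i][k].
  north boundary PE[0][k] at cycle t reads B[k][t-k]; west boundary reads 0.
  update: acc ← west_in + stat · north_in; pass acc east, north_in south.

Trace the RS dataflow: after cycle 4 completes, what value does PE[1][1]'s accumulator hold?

RS (2×2). Following PE[1][1] plus its west/north inputs:
  @0  [0,1]  acc 0  |  →0  ↓0
  @0  [1,0]  acc 0  |  →0  ↓0
  @0  [1,1]  acc 0  |  →0  ↓0
  @1  [0,1]  acc 24  |  →24  ↓3
  @1  [1,0]  acc 16  |  →16  ↓2
  @1  [1,1]  acc 0  |  →0  ↓0
  @2  [0,1]  acc 30  |  →30  ↓3
  @2  [1,0]  acc 32  |  →32  ↓4
  @2  [1,1]  acc 28  |  →28  ↓3
  @3  [0,1]  acc 18  |  →18  ↓1
  @3  [1,0]  acc 32  |  →32  ↓4
  @3  [1,1]  acc 44  |  →44  ↓3
  @4  [0,1]  acc 0  |  →0  ↓0
  @4  [1,0]  acc 0  |  →0  ↓0
  @4  [1,1]  acc 36  |  →36  ↓1

PE[1][1].acc = 36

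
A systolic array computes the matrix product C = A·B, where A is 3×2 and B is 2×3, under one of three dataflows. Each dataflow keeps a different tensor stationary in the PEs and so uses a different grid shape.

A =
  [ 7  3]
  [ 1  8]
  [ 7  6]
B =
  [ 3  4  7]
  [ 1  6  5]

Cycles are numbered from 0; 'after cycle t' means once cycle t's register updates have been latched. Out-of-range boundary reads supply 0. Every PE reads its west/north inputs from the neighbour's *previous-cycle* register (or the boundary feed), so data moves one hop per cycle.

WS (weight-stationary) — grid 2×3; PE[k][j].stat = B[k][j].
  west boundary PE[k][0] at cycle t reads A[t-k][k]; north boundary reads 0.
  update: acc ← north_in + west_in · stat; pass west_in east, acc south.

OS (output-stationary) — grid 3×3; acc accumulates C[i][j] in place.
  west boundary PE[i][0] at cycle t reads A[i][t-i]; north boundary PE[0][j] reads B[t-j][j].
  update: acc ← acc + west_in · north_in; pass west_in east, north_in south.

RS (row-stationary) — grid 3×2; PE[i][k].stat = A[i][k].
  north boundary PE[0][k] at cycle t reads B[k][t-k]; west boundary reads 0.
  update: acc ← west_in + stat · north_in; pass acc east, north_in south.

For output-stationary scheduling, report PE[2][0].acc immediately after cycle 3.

PE[2][0].acc = 27

OS (3×3). Following PE[2][0] plus its west/north inputs:
  cycle 0: PE[1][0] → acc 0, east 0, south 0
  cycle 0: PE[2][0] → acc 0, east 0, south 0
  cycle 1: PE[1][0] → acc 3, east 1, south 3
  cycle 1: PE[2][0] → acc 0, east 0, south 0
  cycle 2: PE[1][0] → acc 11, east 8, south 1
  cycle 2: PE[2][0] → acc 21, east 7, south 3
  cycle 3: PE[1][0] → acc 11, east 0, south 0
  cycle 3: PE[2][0] → acc 27, east 6, south 1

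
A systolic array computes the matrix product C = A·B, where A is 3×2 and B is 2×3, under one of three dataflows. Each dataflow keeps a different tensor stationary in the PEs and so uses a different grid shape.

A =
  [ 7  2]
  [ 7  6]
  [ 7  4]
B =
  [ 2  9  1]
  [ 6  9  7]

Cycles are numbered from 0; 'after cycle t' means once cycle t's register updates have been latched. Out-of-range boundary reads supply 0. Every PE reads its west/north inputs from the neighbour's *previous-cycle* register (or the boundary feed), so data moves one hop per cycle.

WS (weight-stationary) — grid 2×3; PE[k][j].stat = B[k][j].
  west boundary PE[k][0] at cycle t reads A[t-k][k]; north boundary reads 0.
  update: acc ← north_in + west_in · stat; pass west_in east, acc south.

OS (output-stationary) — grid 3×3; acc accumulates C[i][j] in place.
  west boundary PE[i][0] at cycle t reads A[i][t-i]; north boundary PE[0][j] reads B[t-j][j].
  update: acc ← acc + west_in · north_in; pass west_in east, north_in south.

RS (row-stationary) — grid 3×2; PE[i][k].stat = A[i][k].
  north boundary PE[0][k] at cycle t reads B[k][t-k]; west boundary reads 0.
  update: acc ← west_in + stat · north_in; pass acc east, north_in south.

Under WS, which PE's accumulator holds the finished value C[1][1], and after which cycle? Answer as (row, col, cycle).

Under WS, C[1][1] lands at PE[1][1]:
  [0] (1,1) acc=0 (h:0 v:0)
  [1] (1,1) acc=0 (h:0 v:0)
  [2] (1,1) acc=81 (h:2 v:81)
  [3] (1,1) acc=117 (h:6 v:117)

(row, col, cycle) = (1, 1, 3)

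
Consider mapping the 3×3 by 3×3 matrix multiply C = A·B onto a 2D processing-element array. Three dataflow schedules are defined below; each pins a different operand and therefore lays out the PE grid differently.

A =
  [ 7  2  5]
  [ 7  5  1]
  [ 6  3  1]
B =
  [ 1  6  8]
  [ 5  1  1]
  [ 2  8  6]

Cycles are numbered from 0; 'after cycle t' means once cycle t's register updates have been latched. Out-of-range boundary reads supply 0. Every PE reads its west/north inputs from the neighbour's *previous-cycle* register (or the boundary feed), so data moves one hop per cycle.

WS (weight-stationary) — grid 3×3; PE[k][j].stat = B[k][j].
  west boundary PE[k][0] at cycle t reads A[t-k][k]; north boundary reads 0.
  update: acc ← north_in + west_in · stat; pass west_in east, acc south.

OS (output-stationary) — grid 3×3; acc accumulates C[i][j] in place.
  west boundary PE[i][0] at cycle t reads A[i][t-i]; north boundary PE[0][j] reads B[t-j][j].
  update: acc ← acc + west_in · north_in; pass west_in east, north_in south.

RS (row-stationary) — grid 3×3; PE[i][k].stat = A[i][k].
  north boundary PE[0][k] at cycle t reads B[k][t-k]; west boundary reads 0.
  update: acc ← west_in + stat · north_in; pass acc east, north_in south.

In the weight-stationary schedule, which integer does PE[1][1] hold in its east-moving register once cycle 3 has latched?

register = 5

WS 3×3: PE[1][1] cycle-by-cycle (with neighbour feeds):
  step 0 · PE0,1: acc=0; fwd→0 fwd↓0
  step 0 · PE1,0: acc=0; fwd→0 fwd↓0
  step 0 · PE1,1: acc=0; fwd→0 fwd↓0
  step 1 · PE0,1: acc=42; fwd→7 fwd↓42
  step 1 · PE1,0: acc=17; fwd→2 fwd↓17
  step 1 · PE1,1: acc=0; fwd→0 fwd↓0
  step 2 · PE0,1: acc=42; fwd→7 fwd↓42
  step 2 · PE1,0: acc=32; fwd→5 fwd↓32
  step 2 · PE1,1: acc=44; fwd→2 fwd↓44
  step 3 · PE0,1: acc=36; fwd→6 fwd↓36
  step 3 · PE1,0: acc=21; fwd→3 fwd↓21
  step 3 · PE1,1: acc=47; fwd→5 fwd↓47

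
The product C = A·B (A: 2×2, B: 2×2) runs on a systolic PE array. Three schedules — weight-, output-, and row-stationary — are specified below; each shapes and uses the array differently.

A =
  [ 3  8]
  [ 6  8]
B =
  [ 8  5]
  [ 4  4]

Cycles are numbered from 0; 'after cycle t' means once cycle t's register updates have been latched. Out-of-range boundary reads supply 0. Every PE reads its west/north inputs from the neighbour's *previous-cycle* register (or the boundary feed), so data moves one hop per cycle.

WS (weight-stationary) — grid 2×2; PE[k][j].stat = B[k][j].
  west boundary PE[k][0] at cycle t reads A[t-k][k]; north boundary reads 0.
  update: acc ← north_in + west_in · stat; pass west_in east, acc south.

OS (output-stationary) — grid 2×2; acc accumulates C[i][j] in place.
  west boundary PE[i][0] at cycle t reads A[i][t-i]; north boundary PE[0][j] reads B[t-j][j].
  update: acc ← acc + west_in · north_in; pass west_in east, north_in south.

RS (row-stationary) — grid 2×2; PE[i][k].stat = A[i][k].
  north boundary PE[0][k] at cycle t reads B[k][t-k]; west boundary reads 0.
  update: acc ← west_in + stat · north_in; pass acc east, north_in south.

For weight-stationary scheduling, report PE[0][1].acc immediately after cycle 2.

PE[0][1].acc = 30

WS on a 2×2 grid — tracing PE[0][1] and its feeders:
  0: (0,0).acc=24  regs=<3,24>
  0: (0,1).acc=0  regs=<0,0>
  1: (0,0).acc=48  regs=<6,48>
  1: (0,1).acc=15  regs=<3,15>
  2: (0,0).acc=0  regs=<0,0>
  2: (0,1).acc=30  regs=<6,30>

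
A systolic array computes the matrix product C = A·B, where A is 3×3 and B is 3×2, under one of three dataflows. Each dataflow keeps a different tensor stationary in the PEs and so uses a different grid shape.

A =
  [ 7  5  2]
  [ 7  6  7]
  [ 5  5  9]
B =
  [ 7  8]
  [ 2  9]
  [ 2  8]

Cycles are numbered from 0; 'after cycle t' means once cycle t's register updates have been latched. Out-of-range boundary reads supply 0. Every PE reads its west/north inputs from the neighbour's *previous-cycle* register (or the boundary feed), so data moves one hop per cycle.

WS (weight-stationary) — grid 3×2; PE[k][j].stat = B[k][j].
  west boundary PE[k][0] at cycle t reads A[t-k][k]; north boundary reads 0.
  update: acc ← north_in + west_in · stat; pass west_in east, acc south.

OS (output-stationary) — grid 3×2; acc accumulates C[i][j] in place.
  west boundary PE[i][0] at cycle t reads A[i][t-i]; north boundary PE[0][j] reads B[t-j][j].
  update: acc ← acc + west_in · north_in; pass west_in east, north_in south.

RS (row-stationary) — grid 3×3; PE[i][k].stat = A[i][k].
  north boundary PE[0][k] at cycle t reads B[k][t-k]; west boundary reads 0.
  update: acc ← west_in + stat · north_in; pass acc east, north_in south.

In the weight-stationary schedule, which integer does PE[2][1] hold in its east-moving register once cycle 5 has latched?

Tracing WS — 3×2 array, target PE[2][1]:
  [0] (1,1) acc=0 (h:0 v:0)
  [0] (2,0) acc=0 (h:0 v:0)
  [0] (2,1) acc=0 (h:0 v:0)
  [1] (1,1) acc=0 (h:0 v:0)
  [1] (2,0) acc=0 (h:0 v:0)
  [1] (2,1) acc=0 (h:0 v:0)
  [2] (1,1) acc=101 (h:5 v:101)
  [2] (2,0) acc=63 (h:2 v:63)
  [2] (2,1) acc=0 (h:0 v:0)
  [3] (1,1) acc=110 (h:6 v:110)
  [3] (2,0) acc=75 (h:7 v:75)
  [3] (2,1) acc=117 (h:2 v:117)
  [4] (1,1) acc=85 (h:5 v:85)
  [4] (2,0) acc=63 (h:9 v:63)
  [4] (2,1) acc=166 (h:7 v:166)
  [5] (1,1) acc=0 (h:0 v:0)
  [5] (2,0) acc=0 (h:0 v:0)
  [5] (2,1) acc=157 (h:9 v:157)

register = 9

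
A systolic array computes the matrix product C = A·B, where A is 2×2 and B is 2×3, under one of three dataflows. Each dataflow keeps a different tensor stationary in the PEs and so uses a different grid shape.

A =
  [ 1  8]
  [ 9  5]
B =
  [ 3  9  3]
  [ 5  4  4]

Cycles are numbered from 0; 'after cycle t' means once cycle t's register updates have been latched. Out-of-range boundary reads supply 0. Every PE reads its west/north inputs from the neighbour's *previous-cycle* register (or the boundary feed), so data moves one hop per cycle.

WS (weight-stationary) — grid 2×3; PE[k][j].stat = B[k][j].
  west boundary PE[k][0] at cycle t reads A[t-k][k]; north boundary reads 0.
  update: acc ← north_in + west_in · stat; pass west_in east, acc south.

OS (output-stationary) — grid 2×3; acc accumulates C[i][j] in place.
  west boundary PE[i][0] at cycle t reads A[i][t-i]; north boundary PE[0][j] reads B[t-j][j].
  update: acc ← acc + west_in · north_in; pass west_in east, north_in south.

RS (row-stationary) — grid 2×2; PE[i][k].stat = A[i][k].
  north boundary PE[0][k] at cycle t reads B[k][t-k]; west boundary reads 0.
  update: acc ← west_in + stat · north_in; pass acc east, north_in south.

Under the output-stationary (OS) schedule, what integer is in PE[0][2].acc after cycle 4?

PE[0][2].acc = 35

OS 2×3: PE[0][2] cycle-by-cycle (with neighbour feeds):
  @0  [0,1]  acc 0  |  →0  ↓0
  @0  [0,2]  acc 0  |  →0  ↓0
  @1  [0,1]  acc 9  |  →1  ↓9
  @1  [0,2]  acc 0  |  →0  ↓0
  @2  [0,1]  acc 41  |  →8  ↓4
  @2  [0,2]  acc 3  |  →1  ↓3
  @3  [0,1]  acc 41  |  →0  ↓0
  @3  [0,2]  acc 35  |  →8  ↓4
  @4  [0,1]  acc 41  |  →0  ↓0
  @4  [0,2]  acc 35  |  →0  ↓0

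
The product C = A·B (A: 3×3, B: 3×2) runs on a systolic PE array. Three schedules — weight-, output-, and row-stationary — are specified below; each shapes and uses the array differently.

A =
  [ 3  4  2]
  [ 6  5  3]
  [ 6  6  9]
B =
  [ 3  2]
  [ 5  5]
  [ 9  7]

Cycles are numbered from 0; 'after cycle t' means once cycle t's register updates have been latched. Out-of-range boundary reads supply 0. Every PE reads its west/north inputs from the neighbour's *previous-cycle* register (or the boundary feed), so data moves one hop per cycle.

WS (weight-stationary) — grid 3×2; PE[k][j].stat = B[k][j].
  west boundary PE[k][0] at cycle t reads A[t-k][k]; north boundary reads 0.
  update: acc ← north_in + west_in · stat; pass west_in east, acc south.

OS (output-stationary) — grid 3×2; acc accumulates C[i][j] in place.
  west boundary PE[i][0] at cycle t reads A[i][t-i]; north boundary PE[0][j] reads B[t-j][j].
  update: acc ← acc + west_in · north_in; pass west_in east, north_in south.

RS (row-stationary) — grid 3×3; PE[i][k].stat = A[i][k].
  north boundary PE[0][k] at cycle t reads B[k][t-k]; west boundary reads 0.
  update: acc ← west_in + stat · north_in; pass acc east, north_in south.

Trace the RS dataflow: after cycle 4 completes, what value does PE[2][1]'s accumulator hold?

RS (3×3). Following PE[2][1] plus its west/north inputs:
  @0  [1,1]  acc 0  |  →0  ↓0
  @0  [2,0]  acc 0  |  →0  ↓0
  @0  [2,1]  acc 0  |  →0  ↓0
  @1  [1,1]  acc 0  |  →0  ↓0
  @1  [2,0]  acc 0  |  →0  ↓0
  @1  [2,1]  acc 0  |  →0  ↓0
  @2  [1,1]  acc 43  |  →43  ↓5
  @2  [2,0]  acc 18  |  →18  ↓3
  @2  [2,1]  acc 0  |  →0  ↓0
  @3  [1,1]  acc 37  |  →37  ↓5
  @3  [2,0]  acc 12  |  →12  ↓2
  @3  [2,1]  acc 48  |  →48  ↓5
  @4  [1,1]  acc 0  |  →0  ↓0
  @4  [2,0]  acc 0  |  →0  ↓0
  @4  [2,1]  acc 42  |  →42  ↓5

PE[2][1].acc = 42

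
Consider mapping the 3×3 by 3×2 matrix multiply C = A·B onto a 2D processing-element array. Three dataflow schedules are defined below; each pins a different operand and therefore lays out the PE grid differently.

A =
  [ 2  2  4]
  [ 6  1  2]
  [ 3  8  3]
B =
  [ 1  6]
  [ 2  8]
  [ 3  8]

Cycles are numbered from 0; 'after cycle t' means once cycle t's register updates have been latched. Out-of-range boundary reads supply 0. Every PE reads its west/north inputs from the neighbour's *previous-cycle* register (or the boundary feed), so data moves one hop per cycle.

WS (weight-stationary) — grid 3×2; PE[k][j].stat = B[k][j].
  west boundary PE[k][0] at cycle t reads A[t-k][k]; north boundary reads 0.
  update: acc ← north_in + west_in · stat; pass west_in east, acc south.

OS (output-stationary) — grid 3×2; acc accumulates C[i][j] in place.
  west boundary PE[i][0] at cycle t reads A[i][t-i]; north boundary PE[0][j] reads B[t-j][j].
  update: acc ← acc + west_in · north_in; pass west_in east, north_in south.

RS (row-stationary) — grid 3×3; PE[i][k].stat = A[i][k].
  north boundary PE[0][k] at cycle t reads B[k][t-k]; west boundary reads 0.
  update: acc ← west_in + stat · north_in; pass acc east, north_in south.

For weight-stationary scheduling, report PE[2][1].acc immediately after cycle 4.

PE[2][1].acc = 60

Tracing WS — 3×2 array, target PE[2][1]:
  c0 r1c1: 0 / 0 / 0
  c0 r2c0: 0 / 0 / 0
  c0 r2c1: 0 / 0 / 0
  c1 r1c1: 0 / 0 / 0
  c1 r2c0: 0 / 0 / 0
  c1 r2c1: 0 / 0 / 0
  c2 r1c1: 28 / 2 / 28
  c2 r2c0: 18 / 4 / 18
  c2 r2c1: 0 / 0 / 0
  c3 r1c1: 44 / 1 / 44
  c3 r2c0: 14 / 2 / 14
  c3 r2c1: 60 / 4 / 60
  c4 r1c1: 82 / 8 / 82
  c4 r2c0: 28 / 3 / 28
  c4 r2c1: 60 / 2 / 60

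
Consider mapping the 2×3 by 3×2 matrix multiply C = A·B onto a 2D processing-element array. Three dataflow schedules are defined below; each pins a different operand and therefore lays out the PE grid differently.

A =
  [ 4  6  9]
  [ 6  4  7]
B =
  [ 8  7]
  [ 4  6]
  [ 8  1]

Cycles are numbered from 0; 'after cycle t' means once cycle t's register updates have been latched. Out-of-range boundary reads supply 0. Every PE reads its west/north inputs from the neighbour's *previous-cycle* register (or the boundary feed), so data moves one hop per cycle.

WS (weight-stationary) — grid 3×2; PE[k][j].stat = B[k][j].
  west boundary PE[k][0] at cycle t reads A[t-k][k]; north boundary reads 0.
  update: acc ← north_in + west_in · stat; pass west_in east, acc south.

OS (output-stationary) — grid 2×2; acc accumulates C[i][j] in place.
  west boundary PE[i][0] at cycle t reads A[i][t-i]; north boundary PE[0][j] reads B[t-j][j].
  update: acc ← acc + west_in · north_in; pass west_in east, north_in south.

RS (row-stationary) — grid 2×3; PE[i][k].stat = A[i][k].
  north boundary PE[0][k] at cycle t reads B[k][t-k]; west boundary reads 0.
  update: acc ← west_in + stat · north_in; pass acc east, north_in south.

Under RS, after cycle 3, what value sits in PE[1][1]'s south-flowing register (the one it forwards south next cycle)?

RS on a 2×3 grid — tracing PE[1][1] and its feeders:
  cycle 0: PE[0][1] → acc 0, east 0, south 0
  cycle 0: PE[1][0] → acc 0, east 0, south 0
  cycle 0: PE[1][1] → acc 0, east 0, south 0
  cycle 1: PE[0][1] → acc 56, east 56, south 4
  cycle 1: PE[1][0] → acc 48, east 48, south 8
  cycle 1: PE[1][1] → acc 0, east 0, south 0
  cycle 2: PE[0][1] → acc 64, east 64, south 6
  cycle 2: PE[1][0] → acc 42, east 42, south 7
  cycle 2: PE[1][1] → acc 64, east 64, south 4
  cycle 3: PE[0][1] → acc 0, east 0, south 0
  cycle 3: PE[1][0] → acc 0, east 0, south 0
  cycle 3: PE[1][1] → acc 66, east 66, south 6

register = 6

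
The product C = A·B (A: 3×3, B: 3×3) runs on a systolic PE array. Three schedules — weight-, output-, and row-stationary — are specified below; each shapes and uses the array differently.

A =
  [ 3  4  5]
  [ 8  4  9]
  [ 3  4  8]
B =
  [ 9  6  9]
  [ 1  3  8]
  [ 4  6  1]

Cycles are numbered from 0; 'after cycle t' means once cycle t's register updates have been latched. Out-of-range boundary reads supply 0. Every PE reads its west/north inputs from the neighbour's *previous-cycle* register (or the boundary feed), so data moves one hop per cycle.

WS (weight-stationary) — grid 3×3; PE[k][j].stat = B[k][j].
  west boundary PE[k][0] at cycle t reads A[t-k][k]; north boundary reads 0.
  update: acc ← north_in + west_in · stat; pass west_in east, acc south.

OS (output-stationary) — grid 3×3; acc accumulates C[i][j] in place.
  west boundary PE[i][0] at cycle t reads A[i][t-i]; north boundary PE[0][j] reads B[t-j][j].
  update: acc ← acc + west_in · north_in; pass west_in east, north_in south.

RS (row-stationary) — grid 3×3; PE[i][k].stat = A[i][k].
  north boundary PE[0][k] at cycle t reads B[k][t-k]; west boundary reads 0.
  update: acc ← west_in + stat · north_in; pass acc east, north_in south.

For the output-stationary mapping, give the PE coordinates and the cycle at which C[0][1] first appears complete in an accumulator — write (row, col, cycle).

(row, col, cycle) = (0, 1, 3)

OS — PE[0][1] is where C[0][1] collects:
  t=0 PE[0][1]: acc=0 h=0 v=0
  t=1 PE[0][1]: acc=18 h=3 v=6
  t=2 PE[0][1]: acc=30 h=4 v=3
  t=3 PE[0][1]: acc=60 h=5 v=6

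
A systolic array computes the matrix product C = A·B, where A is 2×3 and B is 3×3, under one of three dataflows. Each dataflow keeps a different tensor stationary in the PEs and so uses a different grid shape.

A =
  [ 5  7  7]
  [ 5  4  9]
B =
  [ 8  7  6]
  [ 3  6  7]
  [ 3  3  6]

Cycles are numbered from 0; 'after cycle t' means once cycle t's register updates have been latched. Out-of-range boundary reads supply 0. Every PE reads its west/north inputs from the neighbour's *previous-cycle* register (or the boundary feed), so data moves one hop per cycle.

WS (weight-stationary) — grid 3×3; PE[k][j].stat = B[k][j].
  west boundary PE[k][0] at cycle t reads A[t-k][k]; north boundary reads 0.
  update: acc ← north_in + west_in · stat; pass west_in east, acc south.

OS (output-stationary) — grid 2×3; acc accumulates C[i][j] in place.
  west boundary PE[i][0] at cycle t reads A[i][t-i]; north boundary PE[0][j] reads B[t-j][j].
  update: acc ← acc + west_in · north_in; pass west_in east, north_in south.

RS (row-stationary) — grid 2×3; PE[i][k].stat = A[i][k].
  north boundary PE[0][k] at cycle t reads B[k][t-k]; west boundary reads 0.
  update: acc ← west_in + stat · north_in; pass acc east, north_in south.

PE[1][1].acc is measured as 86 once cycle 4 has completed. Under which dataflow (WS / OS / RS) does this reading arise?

WS [3×3] PE[1][1] across cycles:
  c0 r1c1: 0 / 0 / 0
  c1 r1c1: 0 / 0 / 0
  c2 r1c1: 77 / 7 / 77
  c3 r1c1: 59 / 4 / 59
  c4 r1c1: 0 / 0 / 0
OS [2×3] PE[1][1] across cycles:
  c0 r1c1: 0 / 0 / 0
  c1 r1c1: 0 / 0 / 0
  c2 r1c1: 35 / 5 / 7
  c3 r1c1: 59 / 4 / 6
  c4 r1c1: 86 / 9 / 3
RS [2×3] PE[1][1] across cycles:
  c0 r1c1: 0 / 0 / 0
  c1 r1c1: 0 / 0 / 0
  c2 r1c1: 52 / 52 / 3
  c3 r1c1: 59 / 59 / 6
  c4 r1c1: 58 / 58 / 7

dataflow = OS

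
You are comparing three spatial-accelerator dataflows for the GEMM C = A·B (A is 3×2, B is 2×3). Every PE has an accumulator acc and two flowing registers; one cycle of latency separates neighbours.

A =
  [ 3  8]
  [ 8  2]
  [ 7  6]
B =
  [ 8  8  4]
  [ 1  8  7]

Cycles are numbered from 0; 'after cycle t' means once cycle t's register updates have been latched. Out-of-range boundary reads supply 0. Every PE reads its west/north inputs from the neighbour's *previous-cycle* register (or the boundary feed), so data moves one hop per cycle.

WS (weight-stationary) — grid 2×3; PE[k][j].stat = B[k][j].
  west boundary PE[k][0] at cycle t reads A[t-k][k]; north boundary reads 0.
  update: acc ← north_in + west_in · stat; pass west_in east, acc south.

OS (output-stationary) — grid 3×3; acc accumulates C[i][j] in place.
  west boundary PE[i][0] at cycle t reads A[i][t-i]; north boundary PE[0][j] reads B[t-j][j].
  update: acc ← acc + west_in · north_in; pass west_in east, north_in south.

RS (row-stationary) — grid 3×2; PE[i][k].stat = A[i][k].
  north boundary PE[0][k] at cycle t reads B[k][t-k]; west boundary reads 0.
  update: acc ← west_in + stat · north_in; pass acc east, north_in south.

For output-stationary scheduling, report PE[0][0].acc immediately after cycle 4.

PE[0][0].acc = 32

OS on a 3×3 grid — tracing PE[0][0] and its feeders:
  cycle 0: PE[0][0] → acc 24, east 3, south 8
  cycle 1: PE[0][0] → acc 32, east 8, south 1
  cycle 2: PE[0][0] → acc 32, east 0, south 0
  cycle 3: PE[0][0] → acc 32, east 0, south 0
  cycle 4: PE[0][0] → acc 32, east 0, south 0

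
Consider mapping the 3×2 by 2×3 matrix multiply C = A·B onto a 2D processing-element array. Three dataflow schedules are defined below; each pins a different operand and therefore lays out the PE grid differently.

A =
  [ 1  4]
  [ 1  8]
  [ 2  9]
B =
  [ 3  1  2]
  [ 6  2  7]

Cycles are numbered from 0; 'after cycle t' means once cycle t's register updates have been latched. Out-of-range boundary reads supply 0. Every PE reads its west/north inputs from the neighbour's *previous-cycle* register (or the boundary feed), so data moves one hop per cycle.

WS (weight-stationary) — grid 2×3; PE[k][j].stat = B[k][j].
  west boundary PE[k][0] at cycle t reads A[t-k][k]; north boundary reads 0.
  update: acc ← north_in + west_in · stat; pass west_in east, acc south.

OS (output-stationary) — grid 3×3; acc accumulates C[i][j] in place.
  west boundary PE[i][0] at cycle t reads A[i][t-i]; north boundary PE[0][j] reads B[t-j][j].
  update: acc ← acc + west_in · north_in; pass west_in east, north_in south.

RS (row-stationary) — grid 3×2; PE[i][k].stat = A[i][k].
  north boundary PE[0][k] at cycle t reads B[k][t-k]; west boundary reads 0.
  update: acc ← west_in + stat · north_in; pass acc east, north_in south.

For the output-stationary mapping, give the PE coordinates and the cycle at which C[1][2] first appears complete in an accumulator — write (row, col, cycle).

(row, col, cycle) = (1, 2, 4)

OS — PE[1][2] is where C[1][2] collects:
  after 0 — PE[1][2] acc=0, pass-E 0, pass-S 0
  after 1 — PE[1][2] acc=0, pass-E 0, pass-S 0
  after 2 — PE[1][2] acc=0, pass-E 0, pass-S 0
  after 3 — PE[1][2] acc=2, pass-E 1, pass-S 2
  after 4 — PE[1][2] acc=58, pass-E 8, pass-S 7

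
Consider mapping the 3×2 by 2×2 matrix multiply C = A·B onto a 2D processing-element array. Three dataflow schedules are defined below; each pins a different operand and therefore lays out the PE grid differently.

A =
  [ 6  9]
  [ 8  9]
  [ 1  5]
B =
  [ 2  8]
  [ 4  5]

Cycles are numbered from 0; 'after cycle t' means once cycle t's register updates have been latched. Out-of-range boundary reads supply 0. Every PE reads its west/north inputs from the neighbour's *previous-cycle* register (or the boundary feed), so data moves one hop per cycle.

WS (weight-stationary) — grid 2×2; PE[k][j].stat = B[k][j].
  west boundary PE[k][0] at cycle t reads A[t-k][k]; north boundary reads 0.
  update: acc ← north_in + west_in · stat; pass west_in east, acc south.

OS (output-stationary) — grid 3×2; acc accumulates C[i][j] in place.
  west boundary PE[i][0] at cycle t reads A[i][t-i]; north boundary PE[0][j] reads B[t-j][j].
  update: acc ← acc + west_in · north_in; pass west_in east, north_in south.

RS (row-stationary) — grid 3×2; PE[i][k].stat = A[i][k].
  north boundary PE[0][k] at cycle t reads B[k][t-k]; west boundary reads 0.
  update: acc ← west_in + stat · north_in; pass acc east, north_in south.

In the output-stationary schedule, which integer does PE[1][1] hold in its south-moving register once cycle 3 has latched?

register = 5

OS on a 3×2 grid — tracing PE[1][1] and its feeders:
  c0 r0c1: 0 / 0 / 0
  c0 r1c0: 0 / 0 / 0
  c0 r1c1: 0 / 0 / 0
  c1 r0c1: 48 / 6 / 8
  c1 r1c0: 16 / 8 / 2
  c1 r1c1: 0 / 0 / 0
  c2 r0c1: 93 / 9 / 5
  c2 r1c0: 52 / 9 / 4
  c2 r1c1: 64 / 8 / 8
  c3 r0c1: 93 / 0 / 0
  c3 r1c0: 52 / 0 / 0
  c3 r1c1: 109 / 9 / 5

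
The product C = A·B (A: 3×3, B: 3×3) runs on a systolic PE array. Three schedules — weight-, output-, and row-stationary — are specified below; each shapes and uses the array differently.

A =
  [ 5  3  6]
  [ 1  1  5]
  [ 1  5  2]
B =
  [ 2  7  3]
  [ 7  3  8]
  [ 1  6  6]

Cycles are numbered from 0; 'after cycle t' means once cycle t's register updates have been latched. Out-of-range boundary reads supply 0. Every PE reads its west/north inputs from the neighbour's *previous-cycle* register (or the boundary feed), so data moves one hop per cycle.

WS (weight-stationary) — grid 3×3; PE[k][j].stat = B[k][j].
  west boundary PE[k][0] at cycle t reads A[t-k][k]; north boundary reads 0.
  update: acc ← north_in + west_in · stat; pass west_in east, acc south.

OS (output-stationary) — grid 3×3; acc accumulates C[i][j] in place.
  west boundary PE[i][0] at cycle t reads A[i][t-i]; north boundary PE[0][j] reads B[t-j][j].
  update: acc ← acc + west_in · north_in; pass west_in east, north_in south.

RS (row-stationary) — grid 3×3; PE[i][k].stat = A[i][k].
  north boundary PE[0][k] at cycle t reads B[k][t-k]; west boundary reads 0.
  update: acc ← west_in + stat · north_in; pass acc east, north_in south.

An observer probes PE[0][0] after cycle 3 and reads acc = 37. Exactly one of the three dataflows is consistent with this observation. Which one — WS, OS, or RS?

dataflow = OS

WS [3×3] PE[0][0] across cycles:
  step 0 · PE0,0: acc=10; fwd→5 fwd↓10
  step 1 · PE0,0: acc=2; fwd→1 fwd↓2
  step 2 · PE0,0: acc=2; fwd→1 fwd↓2
  step 3 · PE0,0: acc=0; fwd→0 fwd↓0
OS [3×3] PE[0][0] across cycles:
  step 0 · PE0,0: acc=10; fwd→5 fwd↓2
  step 1 · PE0,0: acc=31; fwd→3 fwd↓7
  step 2 · PE0,0: acc=37; fwd→6 fwd↓1
  step 3 · PE0,0: acc=37; fwd→0 fwd↓0
RS [3×3] PE[0][0] across cycles:
  step 0 · PE0,0: acc=10; fwd→10 fwd↓2
  step 1 · PE0,0: acc=35; fwd→35 fwd↓7
  step 2 · PE0,0: acc=15; fwd→15 fwd↓3
  step 3 · PE0,0: acc=0; fwd→0 fwd↓0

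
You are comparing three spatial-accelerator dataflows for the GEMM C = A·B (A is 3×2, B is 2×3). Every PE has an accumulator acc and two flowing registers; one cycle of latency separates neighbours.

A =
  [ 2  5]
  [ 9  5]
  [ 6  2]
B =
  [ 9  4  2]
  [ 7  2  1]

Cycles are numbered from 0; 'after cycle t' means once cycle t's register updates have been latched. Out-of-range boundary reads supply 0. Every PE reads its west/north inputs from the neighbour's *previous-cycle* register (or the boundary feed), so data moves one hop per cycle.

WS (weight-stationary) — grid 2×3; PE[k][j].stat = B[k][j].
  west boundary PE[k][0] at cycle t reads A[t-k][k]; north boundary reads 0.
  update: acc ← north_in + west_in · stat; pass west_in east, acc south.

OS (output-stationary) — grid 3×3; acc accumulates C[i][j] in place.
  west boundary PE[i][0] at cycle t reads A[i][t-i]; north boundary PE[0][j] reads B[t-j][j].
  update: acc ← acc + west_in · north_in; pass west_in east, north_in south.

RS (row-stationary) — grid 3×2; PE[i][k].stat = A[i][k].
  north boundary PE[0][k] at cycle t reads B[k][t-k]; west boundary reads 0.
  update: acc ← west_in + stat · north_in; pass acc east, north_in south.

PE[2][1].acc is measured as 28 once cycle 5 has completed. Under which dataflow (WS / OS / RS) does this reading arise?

dataflow = OS

— WS: 2×3 array has no PE[2][1].
Under OS (3×3), PE[2][1]:
  @0  [2,1]  acc 0  |  →0  ↓0
  @1  [2,1]  acc 0  |  →0  ↓0
  @2  [2,1]  acc 0  |  →0  ↓0
  @3  [2,1]  acc 24  |  →6  ↓4
  @4  [2,1]  acc 28  |  →2  ↓2
  @5  [2,1]  acc 28  |  →0  ↓0
Under RS (3×2), PE[2][1]:
  @0  [2,1]  acc 0  |  →0  ↓0
  @1  [2,1]  acc 0  |  →0  ↓0
  @2  [2,1]  acc 0  |  →0  ↓0
  @3  [2,1]  acc 68  |  →68  ↓7
  @4  [2,1]  acc 28  |  →28  ↓2
  @5  [2,1]  acc 14  |  →14  ↓1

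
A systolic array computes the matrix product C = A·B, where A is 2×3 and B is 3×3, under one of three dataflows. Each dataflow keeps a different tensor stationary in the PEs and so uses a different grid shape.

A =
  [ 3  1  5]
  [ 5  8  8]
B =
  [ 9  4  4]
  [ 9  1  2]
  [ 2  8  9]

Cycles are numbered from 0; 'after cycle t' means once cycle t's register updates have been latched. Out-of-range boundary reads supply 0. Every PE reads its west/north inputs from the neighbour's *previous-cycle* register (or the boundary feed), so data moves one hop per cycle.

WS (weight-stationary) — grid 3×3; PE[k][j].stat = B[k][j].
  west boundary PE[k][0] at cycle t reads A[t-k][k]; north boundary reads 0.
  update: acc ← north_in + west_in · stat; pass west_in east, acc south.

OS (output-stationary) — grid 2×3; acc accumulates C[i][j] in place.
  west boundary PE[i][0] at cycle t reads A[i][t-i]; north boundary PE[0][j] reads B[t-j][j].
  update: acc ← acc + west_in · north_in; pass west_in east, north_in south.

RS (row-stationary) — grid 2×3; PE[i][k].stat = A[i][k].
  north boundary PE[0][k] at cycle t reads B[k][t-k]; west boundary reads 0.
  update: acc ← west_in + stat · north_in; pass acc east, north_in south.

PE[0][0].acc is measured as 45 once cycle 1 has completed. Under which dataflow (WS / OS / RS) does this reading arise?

WS [3×3] PE[0][0] across cycles:
  cycle 0: PE[0][0] → acc 27, east 3, south 27
  cycle 1: PE[0][0] → acc 45, east 5, south 45
OS [2×3] PE[0][0] across cycles:
  cycle 0: PE[0][0] → acc 27, east 3, south 9
  cycle 1: PE[0][0] → acc 36, east 1, south 9
RS [2×3] PE[0][0] across cycles:
  cycle 0: PE[0][0] → acc 27, east 27, south 9
  cycle 1: PE[0][0] → acc 12, east 12, south 4

dataflow = WS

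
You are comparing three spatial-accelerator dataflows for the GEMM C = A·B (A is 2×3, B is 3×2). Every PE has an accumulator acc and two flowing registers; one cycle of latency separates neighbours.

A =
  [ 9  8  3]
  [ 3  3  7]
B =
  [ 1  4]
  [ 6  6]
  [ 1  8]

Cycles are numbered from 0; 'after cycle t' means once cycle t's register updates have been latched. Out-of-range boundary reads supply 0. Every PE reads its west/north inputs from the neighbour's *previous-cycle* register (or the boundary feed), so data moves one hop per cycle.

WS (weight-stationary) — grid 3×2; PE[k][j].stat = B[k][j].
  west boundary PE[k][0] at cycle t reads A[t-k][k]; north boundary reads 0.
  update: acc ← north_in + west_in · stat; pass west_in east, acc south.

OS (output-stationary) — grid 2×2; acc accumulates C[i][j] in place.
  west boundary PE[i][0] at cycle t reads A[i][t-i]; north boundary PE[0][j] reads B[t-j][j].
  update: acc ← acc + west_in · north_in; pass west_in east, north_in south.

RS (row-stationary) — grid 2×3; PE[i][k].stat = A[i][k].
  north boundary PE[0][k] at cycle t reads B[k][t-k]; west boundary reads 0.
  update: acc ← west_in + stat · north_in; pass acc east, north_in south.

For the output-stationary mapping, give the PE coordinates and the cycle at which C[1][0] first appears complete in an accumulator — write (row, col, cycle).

OS — PE[1][0] is where C[1][0] collects:
  cycle 0: PE[1][0] → acc 0, east 0, south 0
  cycle 1: PE[1][0] → acc 3, east 3, south 1
  cycle 2: PE[1][0] → acc 21, east 3, south 6
  cycle 3: PE[1][0] → acc 28, east 7, south 1

(row, col, cycle) = (1, 0, 3)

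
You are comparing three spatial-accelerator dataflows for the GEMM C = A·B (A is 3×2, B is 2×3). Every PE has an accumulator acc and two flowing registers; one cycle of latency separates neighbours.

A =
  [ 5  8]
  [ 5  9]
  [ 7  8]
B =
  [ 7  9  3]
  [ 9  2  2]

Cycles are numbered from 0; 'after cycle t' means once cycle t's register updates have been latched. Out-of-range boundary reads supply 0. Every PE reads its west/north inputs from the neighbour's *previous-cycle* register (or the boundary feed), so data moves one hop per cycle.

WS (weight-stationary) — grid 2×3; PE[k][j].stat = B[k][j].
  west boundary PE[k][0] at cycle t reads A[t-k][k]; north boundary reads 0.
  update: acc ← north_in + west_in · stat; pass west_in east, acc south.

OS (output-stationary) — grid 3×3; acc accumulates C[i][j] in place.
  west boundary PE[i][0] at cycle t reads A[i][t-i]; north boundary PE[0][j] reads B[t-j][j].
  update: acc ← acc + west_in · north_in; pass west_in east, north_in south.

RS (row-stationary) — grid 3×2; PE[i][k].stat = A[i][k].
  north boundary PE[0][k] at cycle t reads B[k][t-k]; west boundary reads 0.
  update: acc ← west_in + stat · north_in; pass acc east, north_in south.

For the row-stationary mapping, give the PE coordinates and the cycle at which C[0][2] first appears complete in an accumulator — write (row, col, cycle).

(row, col, cycle) = (0, 1, 3)

RS: C[0][2] accumulates in PE[0][1]:
  @0  [0,1]  acc 0  |  →0  ↓0
  @1  [0,1]  acc 107  |  →107  ↓9
  @2  [0,1]  acc 61  |  →61  ↓2
  @3  [0,1]  acc 31  |  →31  ↓2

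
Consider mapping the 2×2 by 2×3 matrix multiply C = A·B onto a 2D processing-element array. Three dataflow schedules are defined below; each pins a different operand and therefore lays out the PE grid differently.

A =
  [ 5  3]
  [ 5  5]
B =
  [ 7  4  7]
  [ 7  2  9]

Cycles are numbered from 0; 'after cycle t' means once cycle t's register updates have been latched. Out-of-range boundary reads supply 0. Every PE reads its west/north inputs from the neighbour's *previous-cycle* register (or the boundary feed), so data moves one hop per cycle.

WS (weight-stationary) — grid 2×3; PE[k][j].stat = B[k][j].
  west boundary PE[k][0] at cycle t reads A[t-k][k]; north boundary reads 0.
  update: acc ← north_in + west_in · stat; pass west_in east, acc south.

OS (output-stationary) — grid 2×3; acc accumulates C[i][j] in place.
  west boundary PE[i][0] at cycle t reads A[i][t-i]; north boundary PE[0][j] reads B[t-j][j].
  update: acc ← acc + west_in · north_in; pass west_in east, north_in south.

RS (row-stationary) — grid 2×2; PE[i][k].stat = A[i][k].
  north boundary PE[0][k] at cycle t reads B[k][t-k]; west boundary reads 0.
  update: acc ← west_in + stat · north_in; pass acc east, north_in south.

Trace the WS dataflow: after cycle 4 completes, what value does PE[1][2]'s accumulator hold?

PE[1][2].acc = 80

Tracing WS — 2×3 array, target PE[1][2]:
  step 0 · PE0,2: acc=0; fwd→0 fwd↓0
  step 0 · PE1,1: acc=0; fwd→0 fwd↓0
  step 0 · PE1,2: acc=0; fwd→0 fwd↓0
  step 1 · PE0,2: acc=0; fwd→0 fwd↓0
  step 1 · PE1,1: acc=0; fwd→0 fwd↓0
  step 1 · PE1,2: acc=0; fwd→0 fwd↓0
  step 2 · PE0,2: acc=35; fwd→5 fwd↓35
  step 2 · PE1,1: acc=26; fwd→3 fwd↓26
  step 2 · PE1,2: acc=0; fwd→0 fwd↓0
  step 3 · PE0,2: acc=35; fwd→5 fwd↓35
  step 3 · PE1,1: acc=30; fwd→5 fwd↓30
  step 3 · PE1,2: acc=62; fwd→3 fwd↓62
  step 4 · PE0,2: acc=0; fwd→0 fwd↓0
  step 4 · PE1,1: acc=0; fwd→0 fwd↓0
  step 4 · PE1,2: acc=80; fwd→5 fwd↓80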